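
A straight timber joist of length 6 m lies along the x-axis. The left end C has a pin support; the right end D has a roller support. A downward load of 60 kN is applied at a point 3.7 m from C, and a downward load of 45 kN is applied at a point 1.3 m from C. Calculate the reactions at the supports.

C_x = 0, C_y = 58.25 kN, D_y = 46.75 kN

ΣM about C: D_y·6 − 60·3.7 − 45·1.3 = 0 → D_y = 280.5/6 = 46.75 kN.
ΣF_y = 0: C_y + 46.75 − 60 − 45 = 0 → C_y = 58.25 kN.
ΣF_x = 0: no horizontal applied forces, so C_x = 0.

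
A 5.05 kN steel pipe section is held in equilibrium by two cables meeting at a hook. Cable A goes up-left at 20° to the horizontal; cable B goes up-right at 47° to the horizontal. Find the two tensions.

ΣF_x = 0: −T_A·cos20° + T_B·cos47° = 0 → T_B = 1.37785·T_A.
ΣF_y = 0: T_A·sin20° + T_B·sin47° = 5.05.
Substitute: T_A·(0.34202 + 1.37785·0.731354) = 5.05 → T_A = 3.74153 ≈ 3.742 kN.
Then T_B = 1.37785 × 3.74153 = 5.155 kN.

T_A = 3.742 kN, T_B = 5.155 kN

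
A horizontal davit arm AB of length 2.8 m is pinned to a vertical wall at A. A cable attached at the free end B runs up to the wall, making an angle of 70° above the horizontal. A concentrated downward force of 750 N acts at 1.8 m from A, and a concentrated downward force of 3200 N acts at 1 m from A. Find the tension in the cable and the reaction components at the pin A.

ΣM about A: T·sin70°·2.8 − 750·1.8 − 3200·1 = 0 → T = 4550/(2.8·0.939693) = 1729.29 ≈ 1729 N.
ΣF_x = 0: A_x − T·cos70° = 0 → A_x = 1729.29 × 0.34202 = 591.5 N.
ΣF_y = 0: A_y + T·sin70° − 750 − 3200 = 0 → A_y = 3950 − 1729.29 × 0.939693 = 2325 N.

T = 1729 N, A_x = 591.5 N, A_y = 2325 N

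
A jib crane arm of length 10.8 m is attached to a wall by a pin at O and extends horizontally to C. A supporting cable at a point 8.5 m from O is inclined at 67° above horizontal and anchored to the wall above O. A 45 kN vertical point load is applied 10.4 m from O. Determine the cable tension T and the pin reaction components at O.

ΣM about O: T·sin67°·8.5 − 45·10.4 = 0 → T = 468/(8.5·0.920505) = 59.8137 ≈ 59.81 kN.
ΣF_x = 0: O_x − T·cos67° = 0 → O_x = 59.8137 × 0.390731 = 23.37 kN.
ΣF_y = 0: O_y + T·sin67° − 45 = 0 → O_y = 45 − 59.8137 × 0.920505 = -10.06 kN.

T = 59.81 kN, O_x = 23.37 kN, O_y = -10.06 kN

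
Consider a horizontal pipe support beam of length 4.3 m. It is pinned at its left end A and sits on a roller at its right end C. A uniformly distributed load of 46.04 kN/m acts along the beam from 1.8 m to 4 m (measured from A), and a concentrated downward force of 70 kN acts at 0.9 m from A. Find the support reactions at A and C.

Resultant of the distributed load: 46.04 × 2.2 = 101.288 kN at 2.9 m from A.
ΣM about A: C_y·4.3 − (46.04·2.2)·2.9 − 70·0.9 = 0 → C_y = 356.7352/4.3 = 82.9617 ≈ 82.96 kN.
ΣF_y = 0: A_y + 82.9617 − 46.04·2.2 − 70 = 0 → A_y = 88.33 kN.
ΣF_x = 0: no horizontal applied forces, so A_x = 0.

A_x = 0, A_y = 88.33 kN, C_y = 82.96 kN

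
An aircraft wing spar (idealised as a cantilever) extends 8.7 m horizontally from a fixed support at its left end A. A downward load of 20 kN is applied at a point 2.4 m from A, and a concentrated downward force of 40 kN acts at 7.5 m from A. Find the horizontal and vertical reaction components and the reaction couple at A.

A_x = 0, A_y = 60.00 kN, M_A = 348.0 kN·m

ΣF_x = 0: A_x = 0.
ΣF_y = 0: A_y − 20 − 40 = 0 → A_y = 60.00 kN.
ΣM about A: M_A − 20·2.4 − 40·7.5 = 0 → M_A = 348.0 kN·m.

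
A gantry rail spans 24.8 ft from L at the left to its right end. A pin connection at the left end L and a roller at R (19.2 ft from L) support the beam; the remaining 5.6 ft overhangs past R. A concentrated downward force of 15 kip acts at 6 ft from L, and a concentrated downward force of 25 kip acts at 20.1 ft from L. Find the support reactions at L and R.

L_x = 0, L_y = 9.141 kip, R_y = 30.86 kip

ΣM about L: R_y·19.2 − 15·6 − 25·20.1 = 0 → R_y = 592.5/19.2 = 30.8594 ≈ 30.86 kip.
ΣF_y = 0: L_y + 30.8594 − 15 − 25 = 0 → L_y = 9.141 kip.
ΣF_x = 0: no horizontal applied forces, so L_x = 0.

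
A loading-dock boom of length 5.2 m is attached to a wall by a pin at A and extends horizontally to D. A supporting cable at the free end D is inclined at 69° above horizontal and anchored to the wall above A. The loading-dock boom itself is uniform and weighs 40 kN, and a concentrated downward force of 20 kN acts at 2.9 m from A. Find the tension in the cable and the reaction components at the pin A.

T = 33.37 kN, A_x = 11.96 kN, A_y = 28.85 kN

ΣM about A: T·sin69°·5.2 − 40·2.6 − 20·2.9 = 0 → T = 162/(5.2·0.93358) = 33.3703 ≈ 33.37 kN.
ΣF_x = 0: A_x − T·cos69° = 0 → A_x = 33.3703 × 0.358368 = 11.96 kN.
ΣF_y = 0: A_y + T·sin69° − 40 − 20 = 0 → A_y = 60 − 33.3703 × 0.93358 = 28.85 kN.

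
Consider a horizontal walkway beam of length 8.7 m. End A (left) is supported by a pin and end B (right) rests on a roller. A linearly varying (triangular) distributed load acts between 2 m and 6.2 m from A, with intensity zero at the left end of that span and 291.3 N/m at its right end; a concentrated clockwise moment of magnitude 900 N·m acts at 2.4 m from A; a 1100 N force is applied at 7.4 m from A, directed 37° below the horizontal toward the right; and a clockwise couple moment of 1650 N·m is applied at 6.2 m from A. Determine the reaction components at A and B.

Resultant of the triangular load: ½ × 291.3 × 4.2 = 611.73 N, acting at 4.8 m from A (one-third of the span from the peak).
Moments about A: B_y·8.7 − (½·291.3·4.2)·4.8 − 900 − 1100·sin37°·7.4 − 1650 = 0 → B_y = 10385.1/8.7 = 1193.69 ≈ 1194 N.
ΣF_y = 0: A_y + 1193.69 − ½·291.3·4.2 − 1100·sin37° = 0 → A_y = 80.04 N.
ΣF_x = 0: A_x + 1100·cos37° = 0 → A_x = -878.5 N.

A_x = -878.5 N, A_y = 80.04 N, B_y = 1194 N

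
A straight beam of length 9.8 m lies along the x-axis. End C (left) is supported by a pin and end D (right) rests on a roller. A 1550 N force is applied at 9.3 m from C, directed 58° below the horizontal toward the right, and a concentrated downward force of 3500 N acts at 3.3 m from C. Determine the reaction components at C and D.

C_x = -821.4 N, C_y = 2388 N, D_y = 2426 N

Moments about C: D_y·9.8 − 1550·sin58°·9.3 − 3500·3.3 = 0 → D_y = 23774.6/9.8 = 2425.98 ≈ 2426 N.
ΣF_y = 0: C_y + 2425.98 − 1550·sin58° − 3500 = 0 → C_y = 2388 N.
ΣF_x = 0: C_x + 1550·cos58° = 0 → C_x = -821.4 N.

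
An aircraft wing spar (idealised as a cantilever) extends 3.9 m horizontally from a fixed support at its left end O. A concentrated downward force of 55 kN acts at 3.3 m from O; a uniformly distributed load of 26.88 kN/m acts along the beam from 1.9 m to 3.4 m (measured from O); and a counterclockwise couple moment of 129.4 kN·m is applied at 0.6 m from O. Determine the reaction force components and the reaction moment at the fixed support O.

O_x = 0, O_y = 95.32 kN, M_O = 158.9 kN·m

Resultant of the distributed load: 26.88 × 1.5 = 40.32 kN at 2.65 m from O.
ΣF_x = 0: O_x = 0.
ΣF_y = 0: O_y − 55 − 26.88·1.5 = 0 → O_y = 95.32 kN.
ΣM about O: M_O − 55·3.3 − (26.88·1.5)·2.65 + 129.4 = 0 → M_O = 158.9 kN·m.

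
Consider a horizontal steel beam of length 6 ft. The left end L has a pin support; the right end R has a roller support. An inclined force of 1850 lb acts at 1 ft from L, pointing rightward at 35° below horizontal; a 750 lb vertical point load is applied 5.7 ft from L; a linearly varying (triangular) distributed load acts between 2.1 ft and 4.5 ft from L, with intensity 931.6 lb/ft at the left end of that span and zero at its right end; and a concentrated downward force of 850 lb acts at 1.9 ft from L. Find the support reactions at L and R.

Resultant of the triangular load: ½ × 931.6 × 2.4 = 1117.92 lb, acting at 2.9 ft from L (one-third of the span from the peak).
ΣM about L: R_y·6 − 1850·sin35°·1 − 750·5.7 − (½·931.6·2.4)·2.9 − 850·1.9 = 0 → R_y = 10193.1/6 = 1698.85 ≈ 1699 lb.
ΣF_y = 0: L_y + 1698.85 − 1850·sin35° − 750 − ½·931.6·2.4 − 850 = 0 → L_y = 2080 lb.
ΣF_x = 0: L_x + 1850·cos35° = 0 → L_x = -1515 lb.

L_x = -1515 lb, L_y = 2080 lb, R_y = 1699 lb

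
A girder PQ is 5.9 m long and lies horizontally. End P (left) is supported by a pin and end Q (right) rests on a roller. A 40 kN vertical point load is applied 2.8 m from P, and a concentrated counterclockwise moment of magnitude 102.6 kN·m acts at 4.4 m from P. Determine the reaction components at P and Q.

P_x = 0, P_y = 38.41 kN, Q_y = 1.593 kN

Moments about P: Q_y·5.9 − 40·2.8 + 102.6 = 0 → Q_y = 9.4/5.9 = 1.59322 ≈ 1.593 kN.
ΣF_y = 0: P_y + 1.59322 − 40 = 0 → P_y = 38.41 kN.
ΣF_x = 0: no horizontal applied forces, so P_x = 0.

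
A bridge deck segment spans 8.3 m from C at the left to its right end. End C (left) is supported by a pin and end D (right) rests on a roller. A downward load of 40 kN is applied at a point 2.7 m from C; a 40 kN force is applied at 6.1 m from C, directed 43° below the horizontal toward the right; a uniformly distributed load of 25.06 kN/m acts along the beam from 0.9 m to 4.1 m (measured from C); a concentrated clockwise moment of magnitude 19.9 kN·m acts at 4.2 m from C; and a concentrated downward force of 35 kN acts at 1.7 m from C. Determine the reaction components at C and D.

Resultant of the distributed load: 25.06 × 3.2 = 80.192 kN at 2.5 m from C.
Taking moments about C: D_y·8.3 − 40·2.7 − 40·sin43°·6.1 − (25.06·3.2)·2.5 − 19.9 − 35·1.7 = 0 → D_y = 554.288/8.3 = 66.7817 ≈ 66.78 kN.
ΣF_y = 0: C_y + 66.7817 − 40 − 40·sin43° − 25.06·3.2 − 35 = 0 → C_y = 115.7 kN.
ΣF_x = 0: C_x + 40·cos43° = 0 → C_x = -29.25 kN.

C_x = -29.25 kN, C_y = 115.7 kN, D_y = 66.78 kN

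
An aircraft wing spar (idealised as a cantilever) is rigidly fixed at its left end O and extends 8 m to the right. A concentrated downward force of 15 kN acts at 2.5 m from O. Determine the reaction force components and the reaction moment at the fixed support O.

ΣF_x = 0: O_x = 0.
ΣF_y = 0: O_y − 15 = 0 → O_y = 15.00 kN.
ΣM about O: M_O − 15·2.5 = 0 → M_O = 37.50 kN·m.

O_x = 0, O_y = 15.00 kN, M_O = 37.50 kN·m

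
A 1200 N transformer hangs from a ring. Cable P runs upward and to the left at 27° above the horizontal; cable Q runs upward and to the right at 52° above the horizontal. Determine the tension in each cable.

ΣF_x = 0: −T_P·cos27° + T_Q·cos52° = 0 → T_Q = 1.44723·T_P.
ΣF_y = 0: T_P·sin27° + T_Q·sin52° = 1200.
Substitute: T_P·(0.45399 + 1.44723·0.788011) = 1200 → T_P = 752.623 ≈ 752.6 N.
Then T_Q = 1.44723 × 752.623 = 1089 N.

T_P = 752.6 N, T_Q = 1089 N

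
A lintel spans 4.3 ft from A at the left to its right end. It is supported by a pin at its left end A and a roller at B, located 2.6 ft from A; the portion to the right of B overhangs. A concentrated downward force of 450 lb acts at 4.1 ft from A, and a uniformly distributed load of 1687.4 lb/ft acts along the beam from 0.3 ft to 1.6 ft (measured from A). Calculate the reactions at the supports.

Resultant of the distributed load: 1687.4 × 1.3 = 2193.62 lb at 0.95 ft from A.
ΣM about A: B_y·2.6 − 450·4.1 − (1687.4·1.3)·0.95 = 0 → B_y = 3928.939/2.6 = 1511.13 ≈ 1511 lb.
ΣF_y = 0: A_y + 1511.13 − 450 − 1687.4·1.3 = 0 → A_y = 1132 lb.
ΣF_x = 0: no horizontal applied forces, so A_x = 0.

A_x = 0, A_y = 1132 lb, B_y = 1511 lb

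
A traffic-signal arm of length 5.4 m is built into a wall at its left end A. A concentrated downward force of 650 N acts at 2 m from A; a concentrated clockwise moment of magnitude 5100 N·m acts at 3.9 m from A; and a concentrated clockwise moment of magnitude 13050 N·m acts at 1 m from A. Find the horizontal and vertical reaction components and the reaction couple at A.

ΣF_x = 0: A_x = 0.
ΣF_y = 0: A_y − 650 = 0 → A_y = 650.0 N.
ΣM about A: M_A − 650·2 − 5100 − 13050 = 0 → M_A = 19450 N·m.

A_x = 0, A_y = 650.0 N, M_A = 19450 N·m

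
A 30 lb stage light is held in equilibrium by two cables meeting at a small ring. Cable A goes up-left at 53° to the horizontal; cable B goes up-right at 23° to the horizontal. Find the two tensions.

T_A = 28.46 lb, T_B = 18.61 lb

ΣF_x = 0: −T_A·cos53° + T_B·cos23° = 0 → T_B = 0.653788·T_A.
ΣF_y = 0: T_A·sin53° + T_B·sin23° = 30.
Substitute: T_A·(0.798636 + 0.653788·0.390731) = 30 → T_A = 28.4605 ≈ 28.46 lb.
Then T_B = 0.653788 × 28.4605 = 18.61 lb.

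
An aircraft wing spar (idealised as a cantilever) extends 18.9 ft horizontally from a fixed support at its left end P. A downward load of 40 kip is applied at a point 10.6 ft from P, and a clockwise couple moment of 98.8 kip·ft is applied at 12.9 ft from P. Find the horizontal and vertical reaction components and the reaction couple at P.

ΣF_x = 0: P_x = 0.
ΣF_y = 0: P_y − 40 = 0 → P_y = 40.00 kip.
ΣM about P: M_P − 40·10.6 − 98.8 = 0 → M_P = 522.8 kip·ft.

P_x = 0, P_y = 40.00 kip, M_P = 522.8 kip·ft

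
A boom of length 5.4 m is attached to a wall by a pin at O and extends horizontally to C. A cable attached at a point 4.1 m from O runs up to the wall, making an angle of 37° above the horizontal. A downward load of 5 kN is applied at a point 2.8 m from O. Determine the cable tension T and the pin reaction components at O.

ΣM about O: T·sin37°·4.1 − 5·2.8 = 0 → T = 14/(4.1·0.601815) = 5.67389 ≈ 5.674 kN.
ΣF_x = 0: O_x − T·cos37° = 0 → O_x = 5.67389 × 0.798636 = 4.531 kN.
ΣF_y = 0: O_y + T·sin37° − 5 = 0 → O_y = 5 − 5.67389 × 0.601815 = 1.585 kN.

T = 5.674 kN, O_x = 4.531 kN, O_y = 1.585 kN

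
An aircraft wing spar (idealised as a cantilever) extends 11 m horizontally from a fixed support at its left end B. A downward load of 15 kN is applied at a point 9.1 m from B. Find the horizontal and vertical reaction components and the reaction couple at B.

B_x = 0, B_y = 15.00 kN, M_B = 136.5 kN·m

ΣF_x = 0: B_x = 0.
ΣF_y = 0: B_y − 15 = 0 → B_y = 15.00 kN.
ΣM about B: M_B − 15·9.1 = 0 → M_B = 136.5 kN·m.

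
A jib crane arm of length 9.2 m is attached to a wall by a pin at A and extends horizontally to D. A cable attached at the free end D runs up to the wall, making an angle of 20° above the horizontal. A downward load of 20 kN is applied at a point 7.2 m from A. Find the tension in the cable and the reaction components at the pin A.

ΣM about A: T·sin20°·9.2 − 20·7.2 = 0 → T = 144/(9.2·0.34202) = 45.7639 ≈ 45.76 kN.
ΣF_x = 0: A_x − T·cos20° = 0 → A_x = 45.7639 × 0.939693 = 43.00 kN.
ΣF_y = 0: A_y + T·sin20° − 20 = 0 → A_y = 20 − 45.7639 × 0.34202 = 4.348 kN.

T = 45.76 kN, A_x = 43.00 kN, A_y = 4.348 kN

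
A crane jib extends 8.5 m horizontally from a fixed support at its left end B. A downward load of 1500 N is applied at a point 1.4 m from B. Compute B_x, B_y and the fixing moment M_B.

ΣF_x = 0: B_x = 0.
ΣF_y = 0: B_y − 1500 = 0 → B_y = 1500 N.
ΣM about B: M_B − 1500·1.4 = 0 → M_B = 2100 N·m.

B_x = 0, B_y = 1500 N, M_B = 2100 N·m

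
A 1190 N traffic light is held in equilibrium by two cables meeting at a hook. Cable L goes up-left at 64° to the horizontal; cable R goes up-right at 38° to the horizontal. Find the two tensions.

ΣF_x = 0: −T_L·cos64° + T_R·cos38° = 0 → T_R = 0.556301·T_L.
ΣF_y = 0: T_L·sin64° + T_R·sin38° = 1190.
Substitute: T_L·(0.898794 + 0.556301·0.615661) = 1190 → T_L = 958.683 ≈ 958.7 N.
Then T_R = 0.556301 × 958.683 = 533.3 N.

T_L = 958.7 N, T_R = 533.3 N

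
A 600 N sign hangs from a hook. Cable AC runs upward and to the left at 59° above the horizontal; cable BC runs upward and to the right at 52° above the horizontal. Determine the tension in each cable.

T_AC = 395.7 N, T_BC = 331.0 N

ΣF_x = 0: −T_AC·cos59° + T_BC·cos52° = 0 → T_BC = 0.836561·T_AC.
ΣF_y = 0: T_AC·sin59° + T_BC·sin52° = 600.
Substitute: T_AC·(0.857167 + 0.836561·0.788011) = 600 → T_AC = 395.678 ≈ 395.7 N.
Then T_BC = 0.836561 × 395.678 = 331.0 N.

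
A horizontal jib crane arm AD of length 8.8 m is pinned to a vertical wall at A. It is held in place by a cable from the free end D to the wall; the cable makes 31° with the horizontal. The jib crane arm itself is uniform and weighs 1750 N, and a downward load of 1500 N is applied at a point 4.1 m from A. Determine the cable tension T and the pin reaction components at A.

ΣM about A: T·sin31°·8.8 − 1750·4.4 − 1500·4.1 = 0 → T = 13850/(8.8·0.515038) = 3055.82 ≈ 3056 N.
ΣF_x = 0: A_x − T·cos31° = 0 → A_x = 3055.82 × 0.857167 = 2619 N.
ΣF_y = 0: A_y + T·sin31° − 1750 − 1500 = 0 → A_y = 3250 − 3055.82 × 0.515038 = 1676 N.

T = 3056 N, A_x = 2619 N, A_y = 1676 N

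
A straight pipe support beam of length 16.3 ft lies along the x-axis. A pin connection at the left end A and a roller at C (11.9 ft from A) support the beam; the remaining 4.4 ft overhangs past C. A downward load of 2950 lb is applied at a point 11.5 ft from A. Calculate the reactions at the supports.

Moments about A: C_y·11.9 − 2950·11.5 = 0 → C_y = 33925/11.9 = 2850.84 ≈ 2851 lb.
ΣF_y = 0: A_y + 2850.84 − 2950 = 0 → A_y = 99.16 lb.
ΣF_x = 0: no horizontal applied forces, so A_x = 0.

A_x = 0, A_y = 99.16 lb, C_y = 2851 lb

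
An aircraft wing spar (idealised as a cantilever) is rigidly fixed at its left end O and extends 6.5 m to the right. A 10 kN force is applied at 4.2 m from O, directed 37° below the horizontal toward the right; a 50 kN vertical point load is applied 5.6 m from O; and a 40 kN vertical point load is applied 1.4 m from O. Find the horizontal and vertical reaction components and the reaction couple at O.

ΣF_x = 0: O_x + 10·cos37° = 0 → O_x = -7.986 kN.
ΣF_y = 0: O_y − 10·sin37° − 50 − 40 = 0 → O_y = 96.02 kN.
ΣM about O: M_O − 10·sin37°·4.2 − 50·5.6 − 40·1.4 = 0 → M_O = 361.3 kN·m.

O_x = -7.986 kN, O_y = 96.02 kN, M_O = 361.3 kN·m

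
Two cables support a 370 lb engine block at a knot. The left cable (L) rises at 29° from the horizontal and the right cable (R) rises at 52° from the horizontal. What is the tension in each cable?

T_L = 230.6 lb, T_R = 327.6 lb

ΣF_x = 0: −T_L·cos29° + T_R·cos52° = 0 → T_R = 1.42062·T_L.
ΣF_y = 0: T_L·sin29° + T_R·sin52° = 370.
Substitute: T_L·(0.48481 + 1.42062·0.788011) = 370 → T_L = 230.634 ≈ 230.6 lb.
Then T_R = 1.42062 × 230.634 = 327.6 lb.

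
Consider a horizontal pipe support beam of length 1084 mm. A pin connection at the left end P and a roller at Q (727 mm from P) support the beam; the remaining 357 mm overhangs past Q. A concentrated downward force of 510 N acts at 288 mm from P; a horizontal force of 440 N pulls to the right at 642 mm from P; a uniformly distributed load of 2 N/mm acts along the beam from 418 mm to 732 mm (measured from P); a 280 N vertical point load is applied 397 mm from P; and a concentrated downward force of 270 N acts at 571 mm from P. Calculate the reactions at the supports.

P_x = -440.0 N, P_y = 624.3 N, Q_y = 1064 N

Resultant of the distributed load: 2 × 314 = 628 N at 575 mm from P.
Taking moments about P: Q_y·727 − 510·288 − (2·314)·575 − 280·397 − 270·571 = 0 → Q_y = 773310/727 = 1063.7 ≈ 1064 N.
ΣF_y = 0: P_y + 1063.7 − 510 − 2·314 − 280 − 270 = 0 → P_y = 624.3 N.
ΣF_x = 0: P_x + 440 = 0 → P_x = -440.0 N.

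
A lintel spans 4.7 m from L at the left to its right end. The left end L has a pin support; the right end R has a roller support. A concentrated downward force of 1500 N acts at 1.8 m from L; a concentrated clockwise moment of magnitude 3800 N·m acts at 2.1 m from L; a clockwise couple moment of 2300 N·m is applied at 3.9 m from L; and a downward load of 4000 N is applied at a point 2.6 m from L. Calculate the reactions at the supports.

Moments about L: R_y·4.7 − 1500·1.8 − 3800 − 2300 − 4000·2.6 = 0 → R_y = 19200/4.7 = 4085.11 ≈ 4085 N.
ΣF_y = 0: L_y + 4085.11 − 1500 − 4000 = 0 → L_y = 1415 N.
ΣF_x = 0: no horizontal applied forces, so L_x = 0.

L_x = 0, L_y = 1415 N, R_y = 4085 N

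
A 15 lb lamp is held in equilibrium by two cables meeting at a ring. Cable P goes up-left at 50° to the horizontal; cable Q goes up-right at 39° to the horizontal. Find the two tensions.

ΣF_x = 0: −T_P·cos50° + T_Q·cos39° = 0 → T_Q = 0.827113·T_P.
ΣF_y = 0: T_P·sin50° + T_Q·sin39° = 15.
Substitute: T_P·(0.766044 + 0.827113·0.62932) = 15 → T_P = 11.659 ≈ 11.66 lb.
Then T_Q = 0.827113 × 11.659 = 9.643 lb.

T_P = 11.66 lb, T_Q = 9.643 lb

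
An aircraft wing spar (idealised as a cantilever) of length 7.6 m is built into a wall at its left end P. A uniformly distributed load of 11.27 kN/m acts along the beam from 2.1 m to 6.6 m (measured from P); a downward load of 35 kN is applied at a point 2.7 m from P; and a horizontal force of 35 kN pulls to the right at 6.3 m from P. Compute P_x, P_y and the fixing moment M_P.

Resultant of the distributed load: 11.27 × 4.5 = 50.715 kN at 4.35 m from P.
ΣF_x = 0: P_x + 35 = 0 → P_x = -35.00 kN.
ΣF_y = 0: P_y − 11.27·4.5 − 35 = 0 → P_y = 85.72 kN.
ΣM about P: M_P − (11.27·4.5)·4.35 − 35·2.7 = 0 → M_P = 315.1 kN·m.

P_x = -35.00 kN, P_y = 85.72 kN, M_P = 315.1 kN·m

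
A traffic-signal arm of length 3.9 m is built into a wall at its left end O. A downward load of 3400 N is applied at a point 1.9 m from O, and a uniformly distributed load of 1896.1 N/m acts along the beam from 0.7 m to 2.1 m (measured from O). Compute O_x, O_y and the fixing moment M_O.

O_x = 0, O_y = 6055 N, M_O = 10180 N·m

Resultant of the distributed load: 1896.1 × 1.4 = 2654.54 N at 1.4 m from O.
ΣF_x = 0: O_x = 0.
ΣF_y = 0: O_y − 3400 − 1896.1·1.4 = 0 → O_y = 6055 N.
ΣM about O: M_O − 3400·1.9 − (1896.1·1.4)·1.4 = 0 → M_O = 10180 N·m.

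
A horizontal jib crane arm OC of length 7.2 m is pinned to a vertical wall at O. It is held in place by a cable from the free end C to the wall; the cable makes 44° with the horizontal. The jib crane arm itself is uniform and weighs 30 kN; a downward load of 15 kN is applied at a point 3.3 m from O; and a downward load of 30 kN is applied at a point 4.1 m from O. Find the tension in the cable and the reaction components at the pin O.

ΣM about O: T·sin44°·7.2 − 30·3.6 − 15·3.3 − 30·4.1 = 0 → T = 280.5/(7.2·0.694658) = 56.0828 ≈ 56.08 kN.
ΣF_x = 0: O_x − T·cos44° = 0 → O_x = 56.0828 × 0.71934 = 40.34 kN.
ΣF_y = 0: O_y + T·sin44° − 30 − 15 − 30 = 0 → O_y = 75 − 56.0828 × 0.694658 = 36.04 kN.

T = 56.08 kN, O_x = 40.34 kN, O_y = 36.04 kN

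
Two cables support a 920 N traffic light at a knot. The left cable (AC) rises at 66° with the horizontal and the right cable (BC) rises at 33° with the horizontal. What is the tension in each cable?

T_AC = 781.2 N, T_BC = 378.9 N

ΣF_x = 0: −T_AC·cos66° + T_BC·cos33° = 0 → T_BC = 0.484978·T_AC.
ΣF_y = 0: T_AC·sin66° + T_BC·sin33° = 920.
Substitute: T_AC·(0.913545 + 0.484978·0.544639) = 920 → T_AC = 781.195 ≈ 781.2 N.
Then T_BC = 0.484978 × 781.195 = 378.9 N.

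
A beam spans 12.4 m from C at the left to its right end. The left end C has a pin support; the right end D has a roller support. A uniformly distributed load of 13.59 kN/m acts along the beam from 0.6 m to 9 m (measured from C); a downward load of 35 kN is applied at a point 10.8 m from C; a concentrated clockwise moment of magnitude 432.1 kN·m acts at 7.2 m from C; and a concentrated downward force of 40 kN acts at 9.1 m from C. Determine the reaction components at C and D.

C_x = 0, C_y = 50.28 kN, D_y = 138.9 kN

Resultant of the distributed load: 13.59 × 8.4 = 114.156 kN at 4.8 m from C.
Taking moments about C: D_y·12.4 − (13.59·8.4)·4.8 − 35·10.8 − 432.1 − 40·9.1 = 0 → D_y = 1722.0488/12.4 = 138.875 ≈ 138.9 kN.
ΣF_y = 0: C_y + 138.875 − 13.59·8.4 − 35 − 40 = 0 → C_y = 50.28 kN.
ΣF_x = 0: no horizontal applied forces, so C_x = 0.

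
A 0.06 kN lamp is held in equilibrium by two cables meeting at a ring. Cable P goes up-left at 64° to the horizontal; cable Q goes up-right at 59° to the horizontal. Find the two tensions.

ΣF_x = 0: −T_P·cos64° + T_Q·cos59° = 0 → T_Q = 0.851143·T_P.
ΣF_y = 0: T_P·sin64° + T_Q·sin59° = 0.06.
Substitute: T_P·(0.898794 + 0.851143·0.857167) = 0.06 → T_P = 0.0368468 ≈ 0.03685 kN.
Then T_Q = 0.851143 × 0.0368468 = 0.03136 kN.

T_P = 0.03685 kN, T_Q = 0.03136 kN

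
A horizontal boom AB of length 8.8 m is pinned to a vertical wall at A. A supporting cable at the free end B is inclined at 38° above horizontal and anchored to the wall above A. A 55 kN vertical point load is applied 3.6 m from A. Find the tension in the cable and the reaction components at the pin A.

ΣM about A: T·sin38°·8.8 − 55·3.6 = 0 → T = 198/(8.8·0.615661) = 36.5461 ≈ 36.55 kN.
ΣF_x = 0: A_x − T·cos38° = 0 → A_x = 36.5461 × 0.788011 = 28.80 kN.
ΣF_y = 0: A_y + T·sin38° − 55 = 0 → A_y = 55 − 36.5461 × 0.615661 = 32.50 kN.

T = 36.55 kN, A_x = 28.80 kN, A_y = 32.50 kN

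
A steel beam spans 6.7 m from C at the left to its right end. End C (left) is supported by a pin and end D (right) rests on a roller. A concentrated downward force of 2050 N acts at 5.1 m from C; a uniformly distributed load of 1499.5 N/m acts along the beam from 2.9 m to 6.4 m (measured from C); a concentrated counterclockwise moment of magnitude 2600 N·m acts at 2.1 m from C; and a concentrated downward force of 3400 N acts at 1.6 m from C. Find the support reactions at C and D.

C_x = 0, C_y = 5071 N, D_y = 5627 N

Resultant of the distributed load: 1499.5 × 3.5 = 5248.25 N at 4.65 m from C.
ΣM about C: D_y·6.7 − 2050·5.1 − (1499.5·3.5)·4.65 + 2600 − 3400·1.6 = 0 → D_y = 37699.3625/6.7 = 5626.77 ≈ 5627 N.
ΣF_y = 0: C_y + 5626.77 − 2050 − 1499.5·3.5 − 3400 = 0 → C_y = 5071 N.
ΣF_x = 0: no horizontal applied forces, so C_x = 0.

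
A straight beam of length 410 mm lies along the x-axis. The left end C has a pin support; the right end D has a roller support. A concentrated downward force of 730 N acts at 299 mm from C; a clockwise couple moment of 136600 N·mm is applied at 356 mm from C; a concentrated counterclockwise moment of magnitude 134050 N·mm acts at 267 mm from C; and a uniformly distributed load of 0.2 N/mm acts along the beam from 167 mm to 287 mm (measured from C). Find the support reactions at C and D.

C_x = 0, C_y = 202.1 N, D_y = 551.9 N

Resultant of the distributed load: 0.2 × 120 = 24 N at 227 mm from C.
Taking moments about C: D_y·410 − 730·299 − 136600 + 134050 − (0.2·120)·227 = 0 → D_y = 226268/410 = 551.873 ≈ 551.9 N.
ΣF_y = 0: C_y + 551.873 − 730 − 0.2·120 = 0 → C_y = 202.1 N.
ΣF_x = 0: no horizontal applied forces, so C_x = 0.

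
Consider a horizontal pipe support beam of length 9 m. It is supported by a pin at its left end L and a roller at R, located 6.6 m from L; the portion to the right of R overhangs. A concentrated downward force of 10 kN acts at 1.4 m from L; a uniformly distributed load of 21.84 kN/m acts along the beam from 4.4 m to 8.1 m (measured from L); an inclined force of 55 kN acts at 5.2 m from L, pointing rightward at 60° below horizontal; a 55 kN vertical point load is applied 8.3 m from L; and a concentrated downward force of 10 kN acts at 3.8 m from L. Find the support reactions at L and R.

Resultant of the distributed load: 21.84 × 3.7 = 80.808 kN at 6.25 m from L.
ΣM about L: R_y·6.6 − 10·1.4 − (21.84·3.7)·6.25 − 55·sin60°·5.2 − 55·8.3 − 10·3.8 = 0 → R_y = 1261.23/6.6 = 191.095 ≈ 191.1 kN.
ΣF_y = 0: L_y + 191.095 − 10 − 21.84·3.7 − 55·sin60° − 55 − 10 = 0 → L_y = 12.34 kN.
ΣF_x = 0: L_x + 55·cos60° = 0 → L_x = -27.50 kN.

L_x = -27.50 kN, L_y = 12.34 kN, R_y = 191.1 kN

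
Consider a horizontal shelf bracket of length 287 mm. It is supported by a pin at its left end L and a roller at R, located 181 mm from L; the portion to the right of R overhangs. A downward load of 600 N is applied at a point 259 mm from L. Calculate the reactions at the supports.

L_x = 0, L_y = -258.6 N, R_y = 858.6 N

Taking moments about L: R_y·181 − 600·259 = 0 → R_y = 155400/181 = 858.564 ≈ 858.6 N.
ΣF_y = 0: L_y + 858.564 − 600 = 0 → L_y = -258.6 N.
ΣF_x = 0: no horizontal applied forces, so L_x = 0.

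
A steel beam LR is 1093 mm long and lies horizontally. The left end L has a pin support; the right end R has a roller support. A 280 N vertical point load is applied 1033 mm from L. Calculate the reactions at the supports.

Taking moments about L: R_y·1093 − 280·1033 = 0 → R_y = 289240/1093 = 264.629 ≈ 264.6 N.
ΣF_y = 0: L_y + 264.629 − 280 = 0 → L_y = 15.37 N.
ΣF_x = 0: no horizontal applied forces, so L_x = 0.

L_x = 0, L_y = 15.37 N, R_y = 264.6 N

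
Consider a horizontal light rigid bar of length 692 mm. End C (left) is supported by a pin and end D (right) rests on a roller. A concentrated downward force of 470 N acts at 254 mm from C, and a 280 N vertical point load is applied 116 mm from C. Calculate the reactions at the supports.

C_x = 0, C_y = 530.5 N, D_y = 219.5 N

Taking moments about C: D_y·692 − 470·254 − 280·116 = 0 → D_y = 151860/692 = 219.451 ≈ 219.5 N.
ΣF_y = 0: C_y + 219.451 − 470 − 280 = 0 → C_y = 530.5 N.
ΣF_x = 0: no horizontal applied forces, so C_x = 0.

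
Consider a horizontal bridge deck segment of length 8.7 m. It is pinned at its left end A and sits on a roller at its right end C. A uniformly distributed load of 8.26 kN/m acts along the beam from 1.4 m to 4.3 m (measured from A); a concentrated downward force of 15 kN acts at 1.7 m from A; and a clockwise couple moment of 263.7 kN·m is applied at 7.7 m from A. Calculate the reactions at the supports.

Resultant of the distributed load: 8.26 × 2.9 = 23.954 kN at 2.85 m from A.
ΣM about A: C_y·8.7 − (8.26·2.9)·2.85 − 15·1.7 − 263.7 = 0 → C_y = 357.4689/8.7 = 41.0884 ≈ 41.09 kN.
ΣF_y = 0: A_y + 41.0884 − 8.26·2.9 − 15 = 0 → A_y = -2.134 kN.
ΣF_x = 0: no horizontal applied forces, so A_x = 0.

A_x = 0, A_y = -2.134 kN, C_y = 41.09 kN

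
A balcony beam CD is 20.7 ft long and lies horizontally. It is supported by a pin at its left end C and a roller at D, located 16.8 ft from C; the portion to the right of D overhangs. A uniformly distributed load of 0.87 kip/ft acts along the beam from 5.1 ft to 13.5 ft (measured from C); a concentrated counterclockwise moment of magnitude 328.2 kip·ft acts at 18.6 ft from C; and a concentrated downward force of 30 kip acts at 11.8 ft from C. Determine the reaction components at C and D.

Resultant of the distributed load: 0.87 × 8.4 = 7.308 kip at 9.3 ft from C.
ΣM about C: D_y·16.8 − (0.87·8.4)·9.3 + 328.2 − 30·11.8 = 0 → D_y = 93.7644/16.8 = 5.58121 ≈ 5.581 kip.
ΣF_y = 0: C_y + 5.58121 − 0.87·8.4 − 30 = 0 → C_y = 31.73 kip.
ΣF_x = 0: no horizontal applied forces, so C_x = 0.

C_x = 0, C_y = 31.73 kip, D_y = 5.581 kip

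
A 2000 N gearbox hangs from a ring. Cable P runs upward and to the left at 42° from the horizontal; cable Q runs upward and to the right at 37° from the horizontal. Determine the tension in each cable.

ΣF_x = 0: −T_P·cos42° + T_Q·cos37° = 0 → T_Q = 0.930518·T_P.
ΣF_y = 0: T_P·sin42° + T_Q·sin37° = 2000.
Substitute: T_P·(0.669131 + 0.930518·0.601815) = 2000 → T_P = 1627.17 ≈ 1627 N.
Then T_Q = 0.930518 × 1627.17 = 1514 N.

T_P = 1627 N, T_Q = 1514 N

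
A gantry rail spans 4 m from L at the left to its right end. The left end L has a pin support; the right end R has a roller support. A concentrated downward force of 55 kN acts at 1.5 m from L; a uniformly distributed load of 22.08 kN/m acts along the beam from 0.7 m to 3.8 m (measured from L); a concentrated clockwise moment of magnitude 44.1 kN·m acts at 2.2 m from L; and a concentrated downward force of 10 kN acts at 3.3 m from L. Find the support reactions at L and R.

Resultant of the distributed load: 22.08 × 3.1 = 68.448 kN at 2.25 m from L.
Moments about L: R_y·4 − 55·1.5 − (22.08·3.1)·2.25 − 44.1 − 10·3.3 = 0 → R_y = 313.608/4 = 78.402 ≈ 78.40 kN.
ΣF_y = 0: L_y + 78.402 − 55 − 22.08·3.1 − 10 = 0 → L_y = 55.05 kN.
ΣF_x = 0: no horizontal applied forces, so L_x = 0.

L_x = 0, L_y = 55.05 kN, R_y = 78.40 kN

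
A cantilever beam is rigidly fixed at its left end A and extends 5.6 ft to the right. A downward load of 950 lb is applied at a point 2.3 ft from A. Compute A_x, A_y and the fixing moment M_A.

A_x = 0, A_y = 950.0 lb, M_A = 2185 lb·ft

ΣF_x = 0: A_x = 0.
ΣF_y = 0: A_y − 950 = 0 → A_y = 950.0 lb.
ΣM about A: M_A − 950·2.3 = 0 → M_A = 2185 lb·ft.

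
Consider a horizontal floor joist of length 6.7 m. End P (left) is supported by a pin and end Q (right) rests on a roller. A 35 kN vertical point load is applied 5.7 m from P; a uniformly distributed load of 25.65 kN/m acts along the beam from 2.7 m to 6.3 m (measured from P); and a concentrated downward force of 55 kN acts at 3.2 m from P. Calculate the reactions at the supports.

P_x = 0, P_y = 64.28 kN, Q_y = 118.1 kN

Resultant of the distributed load: 25.65 × 3.6 = 92.34 kN at 4.5 m from P.
Moments about P: Q_y·6.7 − 35·5.7 − (25.65·3.6)·4.5 − 55·3.2 = 0 → Q_y = 791.03/6.7 = 118.064 ≈ 118.1 kN.
ΣF_y = 0: P_y + 118.064 − 35 − 25.65·3.6 − 55 = 0 → P_y = 64.28 kN.
ΣF_x = 0: no horizontal applied forces, so P_x = 0.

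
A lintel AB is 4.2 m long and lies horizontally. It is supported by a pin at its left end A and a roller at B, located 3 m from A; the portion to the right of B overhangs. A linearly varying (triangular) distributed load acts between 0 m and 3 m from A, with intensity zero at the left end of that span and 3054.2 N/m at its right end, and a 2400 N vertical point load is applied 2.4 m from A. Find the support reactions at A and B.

A_x = 0, A_y = 2007 N, B_y = 4974 N

Resultant of the triangular load: ½ × 3054.2 × 3 = 4581.3 N, acting at 2 m from A (one-third of the span from the peak).
Taking moments about A: B_y·3 − (½·3054.2·3)·2 − 2400·2.4 = 0 → B_y = 14922.6/3 = 4974.2 ≈ 4974 N.
ΣF_y = 0: A_y + 4974.2 − ½·3054.2·3 − 2400 = 0 → A_y = 2007 N.
ΣF_x = 0: no horizontal applied forces, so A_x = 0.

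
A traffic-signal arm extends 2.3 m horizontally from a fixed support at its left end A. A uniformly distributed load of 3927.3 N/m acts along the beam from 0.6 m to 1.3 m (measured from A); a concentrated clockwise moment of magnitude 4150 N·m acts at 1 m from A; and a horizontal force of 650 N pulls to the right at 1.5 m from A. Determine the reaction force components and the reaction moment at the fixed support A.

Resultant of the distributed load: 3927.3 × 0.7 = 2749.11 N at 0.95 m from A.
ΣF_x = 0: A_x + 650 = 0 → A_x = -650.0 N.
ΣF_y = 0: A_y − 3927.3·0.7 = 0 → A_y = 2749 N.
ΣM about A: M_A − (3927.3·0.7)·0.95 − 4150 = 0 → M_A = 6762 N·m.

A_x = -650.0 N, A_y = 2749 N, M_A = 6762 N·m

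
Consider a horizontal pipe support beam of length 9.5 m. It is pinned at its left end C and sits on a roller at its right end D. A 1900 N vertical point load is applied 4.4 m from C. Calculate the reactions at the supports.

Moments about C: D_y·9.5 − 1900·4.4 = 0 → D_y = 8360/9.5 = 880.0 N.
ΣF_y = 0: C_y + 880 − 1900 = 0 → C_y = 1020 N.
ΣF_x = 0: no horizontal applied forces, so C_x = 0.

C_x = 0, C_y = 1020 N, D_y = 880.0 N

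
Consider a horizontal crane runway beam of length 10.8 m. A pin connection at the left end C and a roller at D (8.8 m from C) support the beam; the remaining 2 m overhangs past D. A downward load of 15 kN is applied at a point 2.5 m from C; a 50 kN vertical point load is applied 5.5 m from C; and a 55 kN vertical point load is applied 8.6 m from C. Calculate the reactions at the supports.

C_x = 0, C_y = 30.74 kN, D_y = 89.26 kN

Taking moments about C: D_y·8.8 − 15·2.5 − 50·5.5 − 55·8.6 = 0 → D_y = 785.5/8.8 = 89.2614 ≈ 89.26 kN.
ΣF_y = 0: C_y + 89.2614 − 15 − 50 − 55 = 0 → C_y = 30.74 kN.
ΣF_x = 0: no horizontal applied forces, so C_x = 0.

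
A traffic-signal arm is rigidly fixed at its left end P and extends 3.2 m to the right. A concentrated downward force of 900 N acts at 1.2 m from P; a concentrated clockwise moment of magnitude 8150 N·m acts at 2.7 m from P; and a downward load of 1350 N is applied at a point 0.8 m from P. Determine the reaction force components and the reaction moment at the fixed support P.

ΣF_x = 0: P_x = 0.
ΣF_y = 0: P_y − 900 − 1350 = 0 → P_y = 2250 N.
ΣM about P: M_P − 900·1.2 − 8150 − 1350·0.8 = 0 → M_P = 10310 N·m.

P_x = 0, P_y = 2250 N, M_P = 10310 N·m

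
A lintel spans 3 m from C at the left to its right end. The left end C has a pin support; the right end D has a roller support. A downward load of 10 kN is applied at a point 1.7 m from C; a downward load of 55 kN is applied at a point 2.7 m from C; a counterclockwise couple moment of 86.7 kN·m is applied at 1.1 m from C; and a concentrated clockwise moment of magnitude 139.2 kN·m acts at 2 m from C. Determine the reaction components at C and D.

C_x = 0, C_y = -7.667 kN, D_y = 72.67 kN

Taking moments about C: D_y·3 − 10·1.7 − 55·2.7 + 86.7 − 139.2 = 0 → D_y = 218/3 = 72.6667 ≈ 72.67 kN.
ΣF_y = 0: C_y + 72.6667 − 10 − 55 = 0 → C_y = -7.667 kN.
ΣF_x = 0: no horizontal applied forces, so C_x = 0.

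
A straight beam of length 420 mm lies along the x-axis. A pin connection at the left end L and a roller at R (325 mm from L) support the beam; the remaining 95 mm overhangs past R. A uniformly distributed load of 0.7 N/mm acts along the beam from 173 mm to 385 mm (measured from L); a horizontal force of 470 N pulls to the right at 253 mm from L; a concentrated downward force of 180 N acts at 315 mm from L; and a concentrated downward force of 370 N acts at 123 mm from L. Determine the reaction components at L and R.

L_x = -470.0 N, L_y = 256.5 N, R_y = 441.9 N

Resultant of the distributed load: 0.7 × 212 = 148.4 N at 279 mm from L.
Moments about L: R_y·325 − (0.7·212)·279 − 180·315 − 370·123 = 0 → R_y = 143613.6/325 = 441.888 ≈ 441.9 N.
ΣF_y = 0: L_y + 441.888 − 0.7·212 − 180 − 370 = 0 → L_y = 256.5 N.
ΣF_x = 0: L_x + 470 = 0 → L_x = -470.0 N.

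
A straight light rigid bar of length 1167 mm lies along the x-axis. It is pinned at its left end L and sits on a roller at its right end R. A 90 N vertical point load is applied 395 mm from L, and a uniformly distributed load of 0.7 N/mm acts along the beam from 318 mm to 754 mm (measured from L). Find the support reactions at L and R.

L_x = 0, L_y = 224.6 N, R_y = 170.6 N

Resultant of the distributed load: 0.7 × 436 = 305.2 N at 536 mm from L.
ΣM about L: R_y·1167 − 90·395 − (0.7·436)·536 = 0 → R_y = 199137.2/1167 = 170.64 ≈ 170.6 N.
ΣF_y = 0: L_y + 170.64 − 90 − 0.7·436 = 0 → L_y = 224.6 N.
ΣF_x = 0: no horizontal applied forces, so L_x = 0.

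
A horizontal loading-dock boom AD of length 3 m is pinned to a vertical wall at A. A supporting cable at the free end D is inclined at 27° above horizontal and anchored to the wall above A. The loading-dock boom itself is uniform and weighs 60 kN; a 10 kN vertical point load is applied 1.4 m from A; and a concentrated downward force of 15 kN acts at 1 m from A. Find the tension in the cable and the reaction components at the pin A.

ΣM about A: T·sin27°·3 − 60·1.5 − 10·1.4 − 15·1 = 0 → T = 119/(3·0.45399) = 87.3734 ≈ 87.37 kN.
ΣF_x = 0: A_x − T·cos27° = 0 → A_x = 87.3734 × 0.891007 = 77.85 kN.
ΣF_y = 0: A_y + T·sin27° − 60 − 10 − 15 = 0 → A_y = 85 − 87.3734 × 0.45399 = 45.33 kN.

T = 87.37 kN, A_x = 77.85 kN, A_y = 45.33 kN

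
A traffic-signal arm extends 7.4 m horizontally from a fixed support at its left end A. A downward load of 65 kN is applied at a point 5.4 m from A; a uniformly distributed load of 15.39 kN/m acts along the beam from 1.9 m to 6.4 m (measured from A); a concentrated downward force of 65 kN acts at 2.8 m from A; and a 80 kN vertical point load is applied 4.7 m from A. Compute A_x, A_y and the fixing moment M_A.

A_x = 0, A_y = 279.3 kN, M_A = 1196 kN·m

Resultant of the distributed load: 15.39 × 4.5 = 69.255 kN at 4.15 m from A.
ΣF_x = 0: A_x = 0.
ΣF_y = 0: A_y − 65 − 15.39·4.5 − 65 − 80 = 0 → A_y = 279.3 kN.
ΣM about A: M_A − 65·5.4 − (15.39·4.5)·4.15 − 65·2.8 − 80·4.7 = 0 → M_A = 1196 kN·m.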